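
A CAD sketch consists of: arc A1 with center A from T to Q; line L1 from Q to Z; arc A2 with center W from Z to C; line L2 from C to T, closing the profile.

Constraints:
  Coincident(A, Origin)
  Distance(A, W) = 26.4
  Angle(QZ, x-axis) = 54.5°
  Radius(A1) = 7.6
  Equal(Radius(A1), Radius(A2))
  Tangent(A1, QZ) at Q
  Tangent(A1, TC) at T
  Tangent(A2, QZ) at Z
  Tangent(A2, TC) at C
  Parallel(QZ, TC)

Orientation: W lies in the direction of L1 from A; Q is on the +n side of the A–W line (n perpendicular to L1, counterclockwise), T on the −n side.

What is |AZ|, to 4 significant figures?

27.47

Tangency of A1 to both parallel lines with radius 7.6 puts Q and T at A ± 7.6·n: Q = (-6.187, 4.413), T = (6.187, -4.413). Equal radii place Z and C the same way about W: Z = W + 7.6·n = (9.143, 25.91), C = W − 7.6·n = (21.52, 17.08). Then |AZ| = |Z − A| = 27.47.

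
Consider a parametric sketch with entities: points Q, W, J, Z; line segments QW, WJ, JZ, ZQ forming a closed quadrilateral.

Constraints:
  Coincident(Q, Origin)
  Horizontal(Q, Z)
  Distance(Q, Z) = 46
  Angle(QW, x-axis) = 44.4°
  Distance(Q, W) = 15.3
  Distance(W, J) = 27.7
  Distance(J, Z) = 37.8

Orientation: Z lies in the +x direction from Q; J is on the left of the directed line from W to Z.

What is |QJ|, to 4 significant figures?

42.88

Q is at the origin; Q and Z share the same y with |QZ| = 46.0 and Z in +x, so Z = (46.0, 0). QW runs at 44.4° with |QW| = 15.3, so W = (10.93, 10.70). J is determined by |WJ| = 27.7 and |JZ| = 37.8 together: it lies at the intersection of circle(W, 27.7) and circle(Z, 37.8). With |WZ| = 36.67, the foot of the radical line on WZ is 9.312 from W and the perpendicular offset is √(27.7² − 9.312²) = 26.09. Taking the left-of-WZ solution: J = (27.45, 32.94).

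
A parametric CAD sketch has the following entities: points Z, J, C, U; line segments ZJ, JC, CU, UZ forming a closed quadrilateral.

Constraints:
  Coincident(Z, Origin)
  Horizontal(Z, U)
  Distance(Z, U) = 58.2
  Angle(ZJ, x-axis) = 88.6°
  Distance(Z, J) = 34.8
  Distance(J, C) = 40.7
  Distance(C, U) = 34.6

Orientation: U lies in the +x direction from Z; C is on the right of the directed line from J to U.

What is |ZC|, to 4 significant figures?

23.64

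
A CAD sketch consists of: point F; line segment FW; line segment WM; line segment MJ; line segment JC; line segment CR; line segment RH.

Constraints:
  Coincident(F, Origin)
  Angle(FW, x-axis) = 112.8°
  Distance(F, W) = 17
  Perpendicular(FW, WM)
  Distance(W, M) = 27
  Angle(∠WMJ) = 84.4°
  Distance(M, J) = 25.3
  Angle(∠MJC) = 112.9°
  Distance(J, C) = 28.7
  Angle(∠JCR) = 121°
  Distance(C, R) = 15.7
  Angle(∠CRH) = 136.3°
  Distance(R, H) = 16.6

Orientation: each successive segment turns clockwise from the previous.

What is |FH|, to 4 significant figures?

18.95

F is at the origin; FW runs at 112.8° with length 17.0, so W = (-6.588, 15.67). FW ⟂ WM, so WM runs at 22.80°; with |WM| = 27.0, M = (18.30, 26.13). ∠WMJ = 84.4° gives MJ at -72.80° from the x-axis; with |MJ| = 25.3, J = (25.78, 1.966). ∠MJC = 112.9° gives JC at -139.9° from the x-axis; with |JC| = 28.7, C = (3.831, -16.52). ∠JCR = 121.0° gives CR at 161.1° from the x-axis; with |CR| = 15.7, R = (-11.02, -11.43). ∠CRH = 136.3° gives RH at 117.4° from the x-axis; with |RH| = 16.6, H = (-18.66, 3.303). Then |FH| = |H − F| = 18.95.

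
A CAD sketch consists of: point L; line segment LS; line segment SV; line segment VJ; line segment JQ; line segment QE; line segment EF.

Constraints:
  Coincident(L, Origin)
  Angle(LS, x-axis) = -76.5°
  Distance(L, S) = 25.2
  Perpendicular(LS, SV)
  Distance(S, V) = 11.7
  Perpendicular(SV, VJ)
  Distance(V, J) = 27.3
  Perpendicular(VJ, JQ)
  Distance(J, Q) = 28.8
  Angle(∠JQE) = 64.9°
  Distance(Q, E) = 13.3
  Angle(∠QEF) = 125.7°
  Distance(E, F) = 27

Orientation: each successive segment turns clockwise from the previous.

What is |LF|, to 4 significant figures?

21.21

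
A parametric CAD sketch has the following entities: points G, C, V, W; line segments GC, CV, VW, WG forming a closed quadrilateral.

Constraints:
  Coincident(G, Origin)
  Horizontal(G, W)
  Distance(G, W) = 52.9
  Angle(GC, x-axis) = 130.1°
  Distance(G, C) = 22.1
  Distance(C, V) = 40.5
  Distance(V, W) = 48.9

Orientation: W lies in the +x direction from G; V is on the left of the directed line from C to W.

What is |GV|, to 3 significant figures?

42.5

Checks: |CV| = 40.50 ✓; |VW| = 48.90 ✓.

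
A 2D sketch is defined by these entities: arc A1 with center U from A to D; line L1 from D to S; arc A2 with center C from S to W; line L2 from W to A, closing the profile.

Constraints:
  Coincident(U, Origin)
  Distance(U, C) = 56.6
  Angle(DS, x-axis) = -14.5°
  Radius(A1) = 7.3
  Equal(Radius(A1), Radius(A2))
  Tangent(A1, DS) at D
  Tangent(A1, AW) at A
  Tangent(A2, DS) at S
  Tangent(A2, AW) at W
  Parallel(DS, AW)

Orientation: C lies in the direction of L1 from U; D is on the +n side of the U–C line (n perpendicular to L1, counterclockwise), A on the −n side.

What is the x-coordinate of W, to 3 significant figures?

53.0

The slot axis is L1's direction at -14.5°, so u = (cos -14.5°, sin -14.5°) = (0.968, -0.250) and n = (−sin -14.5°, cos -14.5°) = (0.250, 0.968). U is at the origin and C lies 56.6 along u from U, so C = 56.6·u = (54.8, -14.2). Tangency of A1 to both parallel lines with radius 7.3 puts D and A at U ± 7.3·n: D = (1.83, 7.07), A = (-1.83, -7.07). Equal radii place S and W the same way about C: S = C + 7.3·n = (56.6, -7.10), W = C − 7.3·n = (53.0, -21.2). So W.x = 53.0.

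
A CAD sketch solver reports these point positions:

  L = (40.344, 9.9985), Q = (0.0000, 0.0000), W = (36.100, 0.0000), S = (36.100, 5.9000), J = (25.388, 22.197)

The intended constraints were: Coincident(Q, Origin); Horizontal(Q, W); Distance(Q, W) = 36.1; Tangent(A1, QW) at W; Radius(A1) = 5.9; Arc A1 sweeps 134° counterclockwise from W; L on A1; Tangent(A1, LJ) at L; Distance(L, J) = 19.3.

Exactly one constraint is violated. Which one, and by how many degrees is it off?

Tangent(A1, LJ) at L — off by 6.80°.

Q = (0.00, 0.00) ✓; Q.y = 0.00, W.y = 0.00 ✓; |QW| = 36.10 ✓; ∠(SW, WQ) = 90.00° ✓; |SW| = 5.900 ✓; bearing(S→L) − bearing(S→W) = 134.0° ✓; |SL| = 5.900 ✓; ∠(SL, LJ) = 83.20° ✗; |LJ| = 19.30 ✓.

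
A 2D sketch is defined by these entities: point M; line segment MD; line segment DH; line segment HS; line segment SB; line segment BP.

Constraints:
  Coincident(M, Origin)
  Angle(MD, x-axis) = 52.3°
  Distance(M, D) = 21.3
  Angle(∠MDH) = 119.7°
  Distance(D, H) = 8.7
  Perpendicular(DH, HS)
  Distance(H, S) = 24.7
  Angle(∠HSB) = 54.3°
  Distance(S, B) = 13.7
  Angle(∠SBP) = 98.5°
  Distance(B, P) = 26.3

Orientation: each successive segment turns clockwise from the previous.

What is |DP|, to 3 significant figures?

11.7

∠HSB = 54.3° gives SB at 136° from the x-axis; with |SB| = 13.7, B = (8.30, 0.648). ∠SBP = 98.5° gives BP at 54.8° from the x-axis; with |BP| = 26.3, P = (23.5, 22.1). Then |DP| = |P − D| = 11.7.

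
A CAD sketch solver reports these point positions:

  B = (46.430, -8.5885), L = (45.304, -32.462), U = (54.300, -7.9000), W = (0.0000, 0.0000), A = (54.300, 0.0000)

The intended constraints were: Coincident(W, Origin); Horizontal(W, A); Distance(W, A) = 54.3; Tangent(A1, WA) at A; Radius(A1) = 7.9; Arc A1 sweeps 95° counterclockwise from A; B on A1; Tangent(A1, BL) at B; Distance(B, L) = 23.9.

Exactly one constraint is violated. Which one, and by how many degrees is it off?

Tangent(A1, BL) at B — off by 7.70°.

W = (0.00, 0.00) ✓; W.y = 0.00, A.y = 0.00 ✓; |WA| = 54.30 ✓; ∠(UA, AW) = 90.00° ✓; |UA| = 7.900 ✓; bearing(U→B) − bearing(U→A) = 95.00° ✓; |UB| = 7.900 ✓; ∠(UB, BL) = 97.70° ✗; |BL| = 23.90 ✓.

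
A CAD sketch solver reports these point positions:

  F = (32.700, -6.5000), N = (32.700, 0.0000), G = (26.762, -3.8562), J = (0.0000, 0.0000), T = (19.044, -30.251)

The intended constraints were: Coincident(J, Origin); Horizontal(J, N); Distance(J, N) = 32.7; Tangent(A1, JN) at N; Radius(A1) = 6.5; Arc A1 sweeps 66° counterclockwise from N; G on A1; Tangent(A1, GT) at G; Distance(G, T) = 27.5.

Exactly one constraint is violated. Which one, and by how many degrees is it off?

Tangent(A1, GT) at G — off by 7.70°.

J = (0.00, 0.00) ✓; J.y = 0.00, N.y = 0.00 ✓; |JN| = 32.70 ✓; ∠(FN, NJ) = 90.00° ✓; |FN| = 6.500 ✓; bearing(F→G) − bearing(F→N) = 66.00° ✓; |FG| = 6.500 ✓; ∠(FG, GT) = 82.30° ✗; |GT| = 27.50 ✓.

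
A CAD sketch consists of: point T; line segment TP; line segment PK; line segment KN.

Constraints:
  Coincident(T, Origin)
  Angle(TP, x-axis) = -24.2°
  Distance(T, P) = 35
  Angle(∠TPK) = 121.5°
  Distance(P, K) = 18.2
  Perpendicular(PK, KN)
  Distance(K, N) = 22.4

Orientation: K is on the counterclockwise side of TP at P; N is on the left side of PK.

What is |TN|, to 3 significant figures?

37.2

∠TPK = 121.5°, so PK runs at -24.2° + (180° − 121.5°) = 34.3° from the x-axis; with |PK| = 18.2, K = P + 18.2·(cos 34.3°, sin 34.3°) = (47.0, -4.09). PK is perpendicular to KN; with |KN| = 22.4 on the left of PK, N = K + 22.4·(-0.564, 0.826) = (34.3, 14.4). Then |TN| = |N − T| = 37.2.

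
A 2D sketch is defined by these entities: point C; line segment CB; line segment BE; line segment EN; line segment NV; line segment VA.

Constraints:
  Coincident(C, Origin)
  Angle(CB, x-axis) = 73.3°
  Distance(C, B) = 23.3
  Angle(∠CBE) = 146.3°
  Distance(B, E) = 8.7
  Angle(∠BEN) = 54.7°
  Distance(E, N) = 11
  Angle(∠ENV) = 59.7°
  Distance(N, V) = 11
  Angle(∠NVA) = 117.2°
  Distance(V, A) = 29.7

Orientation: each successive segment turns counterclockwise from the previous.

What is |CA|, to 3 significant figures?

51.5

C is at the origin; CB runs at 73.3° with length 23.3, so B = (6.70, 22.3). ∠CBE = 146.3° gives BE at 107° from the x-axis; with |BE| = 8.7, E = (4.15, 30.6). ∠BEN = 54.7° gives EN at -128° from the x-axis; with |EN| = 11.0, N = (-2.57, 21.9). ∠ENV = 59.7° gives NV at -7.40° from the x-axis; with |NV| = 11.0, V = (8.33, 20.5). ∠NVA = 117.2° gives VA at 55.4° from the x-axis; with |VA| = 29.7, A = (25.2, 45.0). Then |CA| = |A − C| = 51.5.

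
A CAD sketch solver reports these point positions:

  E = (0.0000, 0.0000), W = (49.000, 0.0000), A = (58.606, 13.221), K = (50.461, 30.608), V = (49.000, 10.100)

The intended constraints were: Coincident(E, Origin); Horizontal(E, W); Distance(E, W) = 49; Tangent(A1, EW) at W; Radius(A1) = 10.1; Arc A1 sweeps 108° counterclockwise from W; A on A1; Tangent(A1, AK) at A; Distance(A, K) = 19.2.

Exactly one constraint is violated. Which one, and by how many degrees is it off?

Tangent(A1, AK) at A — off by 7.10°.

E = (0.00, 0.00) ✓; E.y = 0.00, W.y = 0.00 ✓; |EW| = 49.00 ✓; ∠(VW, WE) = 90.00° ✓; |VW| = 10.10 ✓; bearing(V→A) − bearing(V→W) = 108.0° ✓; |VA| = 10.10 ✓; ∠(VA, AK) = 82.90° ✗; |AK| = 19.20 ✓.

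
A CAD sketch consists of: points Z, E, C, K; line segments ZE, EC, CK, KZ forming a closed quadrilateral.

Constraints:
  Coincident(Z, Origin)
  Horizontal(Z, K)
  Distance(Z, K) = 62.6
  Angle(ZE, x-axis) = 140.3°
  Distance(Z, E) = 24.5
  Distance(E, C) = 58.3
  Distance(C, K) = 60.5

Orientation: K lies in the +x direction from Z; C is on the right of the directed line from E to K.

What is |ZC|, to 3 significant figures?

35.8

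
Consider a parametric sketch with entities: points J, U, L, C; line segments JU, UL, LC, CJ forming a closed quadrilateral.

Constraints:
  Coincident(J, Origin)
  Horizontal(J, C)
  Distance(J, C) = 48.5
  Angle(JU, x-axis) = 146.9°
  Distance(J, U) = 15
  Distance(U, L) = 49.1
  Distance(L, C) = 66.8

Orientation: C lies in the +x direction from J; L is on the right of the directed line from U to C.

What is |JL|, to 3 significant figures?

40.6

Checks: |UL| = 49.10 ✓; |LC| = 66.80 ✓.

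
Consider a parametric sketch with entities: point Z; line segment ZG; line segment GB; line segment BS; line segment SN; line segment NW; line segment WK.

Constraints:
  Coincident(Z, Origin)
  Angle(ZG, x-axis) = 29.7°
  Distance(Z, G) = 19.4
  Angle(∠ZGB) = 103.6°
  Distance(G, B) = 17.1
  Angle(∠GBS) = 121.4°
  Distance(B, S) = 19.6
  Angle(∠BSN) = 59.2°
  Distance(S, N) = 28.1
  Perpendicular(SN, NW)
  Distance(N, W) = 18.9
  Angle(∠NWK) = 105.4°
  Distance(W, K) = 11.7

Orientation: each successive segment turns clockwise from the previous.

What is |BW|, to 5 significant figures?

18.182

Z is at the origin; ZG runs at 29.7° with length 19.4, so G = (16.851, 9.6119). ∠ZGB = 103.6° gives GB at -46.700° from the x-axis; with |GB| = 17.1, B = (28.579, -2.8330). ∠GBS = 121.4° gives BS at -105.30° from the x-axis; with |BS| = 19.6, S = (23.407, -21.738). ∠BSN = 59.2° gives SN at 133.90° from the x-axis; with |SN| = 28.1, N = (3.9224, -1.4909). The perpendicularity gives NW at right angles to SN, so NW runs at 43.900°; with |NW| = 18.9, W = (17.541, 11.614). Then |BW| = |W − B| = 18.182.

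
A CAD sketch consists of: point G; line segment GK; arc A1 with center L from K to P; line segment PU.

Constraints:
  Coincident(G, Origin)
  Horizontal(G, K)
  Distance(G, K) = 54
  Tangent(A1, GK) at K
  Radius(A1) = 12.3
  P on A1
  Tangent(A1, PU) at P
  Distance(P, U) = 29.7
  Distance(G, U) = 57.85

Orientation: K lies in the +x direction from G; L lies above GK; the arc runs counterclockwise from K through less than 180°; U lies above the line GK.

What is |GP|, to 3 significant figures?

65.9

G is at the origin; GK is horizontal with |GK| = 54.0 and K on the +x side, so K = (54.0, 0.00). A1 meets GK tangentially, so LK is at right angles to GK, so L = K + (0, 12.3) = (54.0, 12.3). Since LP ⟂ PU (tangency), |LU| = √(12.3² + 29.7²) = 32.1 regardless of where P sits on A1. So U lies on both circle(G, 57.85) and circle(L, 32.1); the above-GK intersection is U = (40.4, 41.4). P is the foot of the tangent from U: P = (62.3, 21.4).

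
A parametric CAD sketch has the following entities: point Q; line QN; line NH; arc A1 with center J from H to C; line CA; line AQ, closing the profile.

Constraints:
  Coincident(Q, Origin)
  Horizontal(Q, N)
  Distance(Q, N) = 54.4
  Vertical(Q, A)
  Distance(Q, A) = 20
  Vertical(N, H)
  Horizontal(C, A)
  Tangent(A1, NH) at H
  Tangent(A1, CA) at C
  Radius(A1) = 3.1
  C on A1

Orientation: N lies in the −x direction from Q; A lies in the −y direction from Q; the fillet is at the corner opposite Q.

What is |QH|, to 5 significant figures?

56.965

Q is at the origin; QN is horizontal with |QN| = 54.4 and N on the −x side, so N = (-54.400, 0.0000). Q and A share the same x with |QA| = 20.0 and A on the −y side, so A = (0.0000, -20.000). The virtual corner opposite Q is at (-54.400, -20.000). The tangent condition forces JH to be normal to NH and A1 meets CA tangentially, so JC is at right angles to CA, with radius 3.1, so the center J sits 3.1 in from both sides at J = (-51.300, -16.900). That places the tangent points at H = (-54.400, -16.900) on NH and C = (-51.300, -20.000) on CA. Then |QH| = |H − Q| = 56.965.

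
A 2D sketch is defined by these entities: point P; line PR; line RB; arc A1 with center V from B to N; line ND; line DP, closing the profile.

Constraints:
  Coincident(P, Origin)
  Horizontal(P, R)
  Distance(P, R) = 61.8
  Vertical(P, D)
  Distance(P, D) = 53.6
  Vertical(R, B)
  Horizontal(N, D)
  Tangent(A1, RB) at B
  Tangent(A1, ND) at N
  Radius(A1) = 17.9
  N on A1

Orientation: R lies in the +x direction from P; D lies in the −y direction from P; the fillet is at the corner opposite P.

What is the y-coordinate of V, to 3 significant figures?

-35.7

P and D share the same x with |PD| = 53.6 and D on the −y side, so D = (0.00, -53.6). The virtual corner opposite P is at (61.8, -53.6). The tangent condition forces VB to be normal to RB and A1 meets ND tangentially, so VN is at right angles to ND, with radius 17.9, so the center V sits 17.9 in from both sides at V = (43.9, -35.7). So V.y = -35.7.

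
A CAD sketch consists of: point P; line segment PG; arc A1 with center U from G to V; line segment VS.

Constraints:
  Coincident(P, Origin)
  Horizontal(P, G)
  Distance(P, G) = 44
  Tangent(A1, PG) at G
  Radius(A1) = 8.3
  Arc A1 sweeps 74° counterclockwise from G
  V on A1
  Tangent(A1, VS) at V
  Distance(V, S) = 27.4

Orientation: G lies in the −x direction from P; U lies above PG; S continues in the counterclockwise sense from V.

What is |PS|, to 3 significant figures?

43.1

P is at the origin; P and G share the same y with |PG| = 44.0 and G on the −x side, so G = (-44.0, 0.00). A1 meets PG tangentially, so UG is at right angles to PG, so U = G + (0, 8.3) = (-44.0, 8.30). On A1, G sits at bearing -90° from U; a 74° counterclockwise sweep puts V at bearing -16°, so V = U + 8.3·(cos -16°, sin -16°) = (-36.0, 6.01). Since A1 is tangent to VS there, UV ⟂ VS, so VS runs along (−sin -16°, cos -16°); with |VS| = 27.4, S = (-28.5, 32.4). Then |PS| = |S − P| = 43.1.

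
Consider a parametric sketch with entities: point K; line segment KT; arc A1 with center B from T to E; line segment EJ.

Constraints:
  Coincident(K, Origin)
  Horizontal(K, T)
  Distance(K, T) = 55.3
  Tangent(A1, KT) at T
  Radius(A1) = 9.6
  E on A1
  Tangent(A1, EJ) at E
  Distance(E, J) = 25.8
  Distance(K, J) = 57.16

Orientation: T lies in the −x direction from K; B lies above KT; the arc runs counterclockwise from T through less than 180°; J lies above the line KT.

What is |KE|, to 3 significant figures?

46.7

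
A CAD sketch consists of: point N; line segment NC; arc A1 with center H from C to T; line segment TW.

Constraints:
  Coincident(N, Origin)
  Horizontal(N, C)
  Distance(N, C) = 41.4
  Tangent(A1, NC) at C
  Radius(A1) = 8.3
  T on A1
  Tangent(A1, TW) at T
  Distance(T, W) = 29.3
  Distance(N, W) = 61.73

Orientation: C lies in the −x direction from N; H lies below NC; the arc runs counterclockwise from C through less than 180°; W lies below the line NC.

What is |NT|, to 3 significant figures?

50.4

Checks: ∠(HC, CN) = 90.00° ✓; |HT| = 8.300 ✓; ∠(HT, TW) = 90.00° ✓; |TW| = 29.30 ✓; |NW| = 61.73 ✓.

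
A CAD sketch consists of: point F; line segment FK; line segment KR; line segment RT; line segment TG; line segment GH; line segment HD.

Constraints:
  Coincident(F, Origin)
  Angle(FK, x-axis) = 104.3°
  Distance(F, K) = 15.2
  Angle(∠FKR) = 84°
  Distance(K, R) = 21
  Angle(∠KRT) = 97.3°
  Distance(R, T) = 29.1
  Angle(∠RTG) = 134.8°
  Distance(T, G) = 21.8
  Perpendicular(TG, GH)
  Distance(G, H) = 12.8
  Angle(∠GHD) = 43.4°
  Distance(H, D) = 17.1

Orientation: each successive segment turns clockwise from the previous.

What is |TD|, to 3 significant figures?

10.1

F is at the origin; FK runs at 104.3° with length 15.2, so K = (-3.75, 14.7). ∠FKR = 84.0° gives KR at 8.30° from the x-axis; with |KR| = 21.0, R = (17.0, 17.8). ∠KRT = 97.3° gives RT at -74.4° from the x-axis; with |RT| = 29.1, T = (24.9, -10.3). ∠RTG = 134.8° gives TG at -120° from the x-axis; with |TG| = 21.8, G = (14.1, -29.2). TG is perpendicular to GH, so GH runs at 150°; with |GH| = 12.8, H = (2.95, -22.9). ∠GHD = 43.4° gives HD at 13.8° from the x-axis; with |HD| = 17.1, D = (19.6, -18.8). Then |TD| = |D − T| = 10.1.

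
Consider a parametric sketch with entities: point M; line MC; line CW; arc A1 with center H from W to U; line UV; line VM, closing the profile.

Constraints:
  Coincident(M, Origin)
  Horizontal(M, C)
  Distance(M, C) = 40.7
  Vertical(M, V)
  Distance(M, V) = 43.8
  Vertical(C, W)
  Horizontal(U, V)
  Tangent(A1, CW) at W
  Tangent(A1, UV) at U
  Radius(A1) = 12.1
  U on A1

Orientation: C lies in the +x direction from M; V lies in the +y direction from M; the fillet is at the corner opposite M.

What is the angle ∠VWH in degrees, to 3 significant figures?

16.6°

M is at the origin; M and C share the same y with |MC| = 40.7 and C on the +x side, so C = (40.7, 0.00). M and V share the same x with |MV| = 43.8 and V on the +y side, so V = (0.00, 43.8). The virtual corner opposite M is at (40.7, 43.8). Since A1 is tangent to CW there, HW ⟂ CW and the tangent condition forces HU to be normal to UV, with radius 12.1, so the center H sits 12.1 in from both sides at H = (28.6, 31.7). That places the tangent points at W = (40.7, 31.7) on CW and U = (28.6, 43.8) on UV. Then cos ∠VWH = WV·WH / (|WV||WH|), giving 16.6°.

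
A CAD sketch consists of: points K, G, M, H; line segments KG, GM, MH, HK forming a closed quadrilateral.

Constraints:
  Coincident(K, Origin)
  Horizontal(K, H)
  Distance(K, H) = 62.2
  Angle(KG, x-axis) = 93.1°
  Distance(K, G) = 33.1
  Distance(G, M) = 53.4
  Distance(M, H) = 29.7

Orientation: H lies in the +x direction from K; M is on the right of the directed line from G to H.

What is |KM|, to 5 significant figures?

34.126

Checks: |GM| = 53.40 ✓; |MH| = 29.70 ✓.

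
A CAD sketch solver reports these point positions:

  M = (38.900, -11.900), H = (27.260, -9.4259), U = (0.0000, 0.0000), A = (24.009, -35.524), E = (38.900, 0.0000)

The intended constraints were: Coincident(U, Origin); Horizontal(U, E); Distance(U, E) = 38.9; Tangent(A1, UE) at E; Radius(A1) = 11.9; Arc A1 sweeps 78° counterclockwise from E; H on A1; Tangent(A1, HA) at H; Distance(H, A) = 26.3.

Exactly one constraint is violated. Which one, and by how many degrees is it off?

Tangent(A1, HA) at H — off by 4.90°.

U = (0.00, 0.00) ✓; U.y = 0.00, E.y = 0.00 ✓; |UE| = 38.90 ✓; ∠(ME, EU) = 90.00° ✓; |ME| = 11.90 ✓; bearing(M→H) − bearing(M→E) = 78.00° ✓; |MH| = 11.90 ✓; ∠(MH, HA) = 85.10° ✗; |HA| = 26.30 ✓.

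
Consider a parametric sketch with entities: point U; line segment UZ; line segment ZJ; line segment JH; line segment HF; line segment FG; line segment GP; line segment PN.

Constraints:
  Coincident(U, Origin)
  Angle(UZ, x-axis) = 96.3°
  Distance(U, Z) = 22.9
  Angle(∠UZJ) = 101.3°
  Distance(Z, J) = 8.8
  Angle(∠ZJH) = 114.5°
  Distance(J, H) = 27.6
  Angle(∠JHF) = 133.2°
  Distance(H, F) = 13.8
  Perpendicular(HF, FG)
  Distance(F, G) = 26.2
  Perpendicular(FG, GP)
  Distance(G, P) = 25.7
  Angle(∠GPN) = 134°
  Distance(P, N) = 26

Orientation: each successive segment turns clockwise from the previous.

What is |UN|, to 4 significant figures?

40.37

U is at the origin; UZ runs at 96.3° with length 22.9, so Z = (-2.513, 22.76). ∠UZJ = 101.3° gives ZJ at 17.60° from the x-axis; with |ZJ| = 8.8, J = (5.875, 25.42). ∠ZJH = 114.5° gives JH at -47.90° from the x-axis; with |JH| = 27.6, H = (24.38, 4.944). ∠JHF = 133.2° gives HF at -94.70° from the x-axis; with |HF| = 13.8, F = (23.25, -8.810). HF is perpendicular to FG, so FG runs at 175.3°; with |FG| = 26.2, G = (-2.864, -6.663). FG is perpendicular to GP, so GP runs at 85.30°; with |GP| = 25.7, P = (-0.7579, 18.95). ∠GPN = 134.0° gives PN at 39.30° from the x-axis; with |PN| = 26.0, N = (19.36, 35.42). Then |UN| = |N − U| = 40.37.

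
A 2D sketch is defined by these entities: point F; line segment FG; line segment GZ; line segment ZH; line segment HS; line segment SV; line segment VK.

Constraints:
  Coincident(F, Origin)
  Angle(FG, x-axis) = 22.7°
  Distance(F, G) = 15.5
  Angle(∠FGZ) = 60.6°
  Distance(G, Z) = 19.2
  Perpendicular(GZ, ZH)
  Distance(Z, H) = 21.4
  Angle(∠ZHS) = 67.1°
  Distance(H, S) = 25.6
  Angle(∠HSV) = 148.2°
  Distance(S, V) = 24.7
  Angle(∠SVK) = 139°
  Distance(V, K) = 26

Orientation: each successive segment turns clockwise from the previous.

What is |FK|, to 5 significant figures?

53.610

F is at the origin; FG runs at 22.7° with length 15.5, so G = (14.299, 5.9815). ∠FGZ = 60.6° gives GZ at -96.700° from the x-axis; with |GZ| = 19.2, Z = (12.059, -13.087). The perpendicularity gives ZH at right angles to GZ, so ZH runs at 173.30°; with |ZH| = 21.4, H = (-9.1946, -10.591). ∠ZHS = 67.1° gives HS at 60.400° from the x-axis; with |HS| = 25.6, S = (3.4503, 11.668). ∠HSV = 148.2° gives SV at 28.600° from the x-axis; with |SV| = 24.7, V = (25.137, 23.492). ∠SVK = 139.0° gives VK at -12.400° from the x-axis; with |VK| = 26.0, K = (50.530, 17.909). Then |FK| = |K − F| = 53.610.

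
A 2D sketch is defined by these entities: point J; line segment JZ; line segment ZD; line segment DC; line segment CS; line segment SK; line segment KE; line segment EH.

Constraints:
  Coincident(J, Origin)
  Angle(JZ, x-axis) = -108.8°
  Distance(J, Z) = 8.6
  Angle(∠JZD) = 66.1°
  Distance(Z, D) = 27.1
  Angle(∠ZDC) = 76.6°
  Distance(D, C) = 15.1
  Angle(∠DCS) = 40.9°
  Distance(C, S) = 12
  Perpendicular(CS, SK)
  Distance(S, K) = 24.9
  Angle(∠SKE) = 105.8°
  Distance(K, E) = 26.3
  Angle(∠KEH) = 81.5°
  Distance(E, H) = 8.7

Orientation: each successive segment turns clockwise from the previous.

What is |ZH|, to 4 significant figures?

53.69

J is at the origin; JZ runs at -108.8° with length 8.6, so Z = (-2.771, -8.141). ∠JZD = 66.1° gives ZD at 137.3° from the x-axis; with |ZD| = 27.1, D = (-22.69, 10.24). ∠ZDC = 76.6° gives DC at 33.90° from the x-axis; with |DC| = 15.1, C = (-10.15, 18.66). ∠DCS = 40.9° gives CS at -105.2° from the x-axis; with |CS| = 12.0, S = (-13.30, 7.079). CS ⟂ SK, so SK runs at 164.8°; with |SK| = 24.9, K = (-37.33, 13.61). ∠SKE = 105.8° gives KE at 90.60° from the x-axis; with |KE| = 26.3, E = (-37.61, 39.91). ∠KEH = 81.5° gives EH at -7.900° from the x-axis; with |EH| = 8.7, H = (-28.99, 38.71). Then |ZH| = |H − Z| = 53.69.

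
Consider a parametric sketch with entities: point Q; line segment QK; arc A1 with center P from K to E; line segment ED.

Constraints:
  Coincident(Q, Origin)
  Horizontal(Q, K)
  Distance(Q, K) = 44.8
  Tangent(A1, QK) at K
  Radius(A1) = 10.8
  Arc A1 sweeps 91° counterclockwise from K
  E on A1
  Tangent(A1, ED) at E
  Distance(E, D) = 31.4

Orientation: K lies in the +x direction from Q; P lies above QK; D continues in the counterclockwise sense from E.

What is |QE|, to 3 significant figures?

56.7

Q is at the origin; Q and K share the same y with |QK| = 44.8 and K on the +x side, so K = (44.8, 0.00). Since A1 is tangent to QK there, PK ⟂ QK, so P = K + (0, 10.8) = (44.8, 10.8). On A1, K sits at bearing -90° from P; a 91° counterclockwise sweep puts E at bearing 1°, so E = P + 10.8·(cos 1°, sin 1°) = (55.6, 11.0). Then |QE| = |E − Q| = 56.7.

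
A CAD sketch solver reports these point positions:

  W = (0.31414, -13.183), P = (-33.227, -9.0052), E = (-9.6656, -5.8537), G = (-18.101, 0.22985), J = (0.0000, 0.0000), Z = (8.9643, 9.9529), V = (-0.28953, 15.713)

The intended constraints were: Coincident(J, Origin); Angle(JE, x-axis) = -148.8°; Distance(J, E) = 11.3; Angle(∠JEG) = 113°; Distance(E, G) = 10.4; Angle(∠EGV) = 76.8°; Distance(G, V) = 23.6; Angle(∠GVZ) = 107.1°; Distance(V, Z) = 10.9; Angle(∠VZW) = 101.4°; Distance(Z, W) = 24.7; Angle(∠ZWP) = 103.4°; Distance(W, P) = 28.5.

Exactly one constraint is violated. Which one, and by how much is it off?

Distance(W, P) = 28.5 — off by 5.30.

J = (0.00, 0.00) ✓; JE at -148.8° ✓; |JE| = 11.30 ✓; ∠JEG = 113.0° ✓; |EG| = 10.40 ✓; ∠EGV = 76.80° ✓; |GV| = 23.60 ✓; ∠GVZ = 107.1° ✓; |VZ| = 10.90 ✓; ∠VZW = 101.4° ✓; |ZW| = 24.70 ✓; ∠ZWP = 103.4° ✓; |WP| = 33.80 ✗.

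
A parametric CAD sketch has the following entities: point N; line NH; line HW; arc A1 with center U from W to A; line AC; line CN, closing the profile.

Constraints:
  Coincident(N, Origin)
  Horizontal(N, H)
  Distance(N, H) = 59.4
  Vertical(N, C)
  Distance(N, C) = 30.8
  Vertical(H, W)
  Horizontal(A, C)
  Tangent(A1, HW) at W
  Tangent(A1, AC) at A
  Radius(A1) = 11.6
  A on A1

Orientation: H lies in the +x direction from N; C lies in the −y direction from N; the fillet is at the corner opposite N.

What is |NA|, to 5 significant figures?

56.864

N is at the origin; NH is horizontal with |NH| = 59.4 and H on the +x side, so H = (59.400, 0.0000). NC is vertical with |NC| = 30.8 and C on the −y side, so C = (0.0000, -30.800). The virtual corner opposite N is at (59.400, -30.800). Tangency of A1 to HW means the radius UW is perpendicular to HW and the tangent condition forces UA to be normal to AC, with radius 11.6, so the center U sits 11.6 in from both sides at U = (47.800, -19.200). That places the tangent points at W = (59.400, -19.200) on HW and A = (47.800, -30.800) on AC. Then |NA| = |A − N| = 56.864.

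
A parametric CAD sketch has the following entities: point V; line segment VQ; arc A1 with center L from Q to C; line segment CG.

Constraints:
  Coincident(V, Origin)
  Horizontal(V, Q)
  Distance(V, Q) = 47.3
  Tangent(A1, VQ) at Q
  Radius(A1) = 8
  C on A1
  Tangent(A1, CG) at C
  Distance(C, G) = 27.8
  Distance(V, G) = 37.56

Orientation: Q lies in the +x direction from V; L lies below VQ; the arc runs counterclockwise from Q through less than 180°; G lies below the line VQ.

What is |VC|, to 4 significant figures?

40.69

Checks: V = (0.00, 0.00) ✓; |LC| = 8.000 ✓; ∠(LC, CG) = 90.00° ✓; |CG| = 27.80 ✓; |VG| = 37.56 ✓.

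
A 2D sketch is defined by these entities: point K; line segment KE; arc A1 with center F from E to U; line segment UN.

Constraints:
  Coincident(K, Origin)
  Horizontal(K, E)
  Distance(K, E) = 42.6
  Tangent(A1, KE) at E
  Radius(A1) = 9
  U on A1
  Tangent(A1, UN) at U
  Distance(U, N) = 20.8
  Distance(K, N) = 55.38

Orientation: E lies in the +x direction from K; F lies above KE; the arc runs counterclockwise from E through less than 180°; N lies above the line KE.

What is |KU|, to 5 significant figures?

52.523

Checks: |FU| = 9.000 ✓; ∠(FU, UN) = 90.00° ✓; |UN| = 20.80 ✓; |KN| = 55.38 ✓.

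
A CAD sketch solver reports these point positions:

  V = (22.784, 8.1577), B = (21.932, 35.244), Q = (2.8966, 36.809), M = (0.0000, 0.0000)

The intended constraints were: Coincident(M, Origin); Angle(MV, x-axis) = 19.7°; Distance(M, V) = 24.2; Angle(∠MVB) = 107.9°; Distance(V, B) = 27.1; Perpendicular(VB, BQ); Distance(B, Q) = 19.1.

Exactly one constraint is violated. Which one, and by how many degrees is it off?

Perpendicular(VB, BQ) — off by 6.50°.

M = (0.00, 0.00) ✓; MV at 19.70° ✓; |MV| = 24.20 ✓; ∠MVB = 107.9° ✓; |VB| = 27.10 ✓; ∠(VB, BQ) = 83.50° ✗; |BQ| = 19.10 ✓.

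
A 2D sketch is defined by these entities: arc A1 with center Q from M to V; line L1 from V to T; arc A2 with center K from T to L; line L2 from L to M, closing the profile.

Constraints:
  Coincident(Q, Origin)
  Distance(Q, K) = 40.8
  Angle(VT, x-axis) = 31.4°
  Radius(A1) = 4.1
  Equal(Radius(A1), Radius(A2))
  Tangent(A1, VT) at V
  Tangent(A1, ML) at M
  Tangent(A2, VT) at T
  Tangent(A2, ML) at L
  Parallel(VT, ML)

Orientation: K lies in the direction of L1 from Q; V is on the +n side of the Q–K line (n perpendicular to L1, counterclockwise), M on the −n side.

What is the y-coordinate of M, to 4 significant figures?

-3.500

Q is at the origin and K lies 40.8 along u from Q, so K = 40.8·u = (34.82, 21.26). Tangency of A1 to both parallel lines with radius 4.1 puts V and M at Q ± 4.1·n: V = (-2.136, 3.500), M = (2.136, -3.500). So M.y = -3.500.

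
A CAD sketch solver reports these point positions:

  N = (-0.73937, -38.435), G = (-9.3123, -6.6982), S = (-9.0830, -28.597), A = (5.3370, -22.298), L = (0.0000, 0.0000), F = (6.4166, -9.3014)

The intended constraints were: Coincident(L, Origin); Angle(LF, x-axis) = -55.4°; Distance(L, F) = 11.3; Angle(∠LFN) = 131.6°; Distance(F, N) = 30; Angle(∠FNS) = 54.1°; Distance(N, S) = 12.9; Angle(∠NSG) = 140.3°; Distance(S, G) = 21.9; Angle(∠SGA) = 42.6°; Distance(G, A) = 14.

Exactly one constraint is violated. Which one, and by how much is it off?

Distance(G, A) = 14 — off by 7.40.

L = (0.00, 0.00) ✓; LF at -55.40° ✓; |LF| = 11.30 ✓; ∠LFN = 131.6° ✓; |FN| = 30.00 ✓; ∠FNS = 54.10° ✓; |NS| = 12.90 ✓; ∠NSG = 140.3° ✓; |SG| = 21.90 ✓; ∠SGA = 42.60° ✓; |GA| = 21.40 ✗.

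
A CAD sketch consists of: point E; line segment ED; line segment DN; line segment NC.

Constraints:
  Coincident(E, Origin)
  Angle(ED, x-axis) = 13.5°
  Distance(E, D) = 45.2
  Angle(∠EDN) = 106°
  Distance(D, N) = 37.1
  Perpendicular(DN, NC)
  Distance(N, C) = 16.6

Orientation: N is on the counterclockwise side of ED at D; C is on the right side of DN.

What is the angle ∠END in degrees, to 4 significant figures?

41.24°

E is at the origin; ED runs at 13.5° with length 45.2, so D = 45.2·(cos 13.5°, sin 13.5°) = (43.95, 10.55). ∠EDN = 106.0°, so DN runs at 13.5° + (180° − 106.0°) = 87.50° from the x-axis; with |DN| = 37.1, N = D + 37.1·(cos 87.50°, sin 87.50°) = (45.57, 47.62). Then cos ∠END = NE·ND / (|NE||ND|), giving 41.24°.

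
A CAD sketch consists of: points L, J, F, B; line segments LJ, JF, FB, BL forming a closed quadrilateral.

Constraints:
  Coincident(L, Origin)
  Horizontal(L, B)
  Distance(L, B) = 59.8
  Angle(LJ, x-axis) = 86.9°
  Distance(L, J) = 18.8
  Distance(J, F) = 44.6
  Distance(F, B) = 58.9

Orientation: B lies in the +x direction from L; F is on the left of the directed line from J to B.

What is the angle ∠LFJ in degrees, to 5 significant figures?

11.473°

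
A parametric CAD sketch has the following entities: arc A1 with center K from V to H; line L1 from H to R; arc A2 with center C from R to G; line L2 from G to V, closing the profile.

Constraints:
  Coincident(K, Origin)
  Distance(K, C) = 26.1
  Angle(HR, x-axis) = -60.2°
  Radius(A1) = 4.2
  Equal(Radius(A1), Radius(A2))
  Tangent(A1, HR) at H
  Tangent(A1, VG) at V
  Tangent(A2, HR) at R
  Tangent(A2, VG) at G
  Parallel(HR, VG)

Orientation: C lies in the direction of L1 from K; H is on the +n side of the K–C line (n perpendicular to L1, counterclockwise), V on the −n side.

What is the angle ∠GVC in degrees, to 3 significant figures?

9.14°

The slot axis is L1's direction at -60.2°, so u = (cos -60.2°, sin -60.2°) = (0.497, -0.868) and n = (−sin -60.2°, cos -60.2°) = (0.868, 0.497). K is at the origin and C lies 26.1 along u from K, so C = 26.1·u = (13.0, -22.6). Tangency of A1 to both parallel lines with radius 4.2 puts H and V at K ± 4.2·n: H = (3.64, 2.09), V = (-3.64, -2.09). Equal radii place R and G the same way about C: R = C + 4.2·n = (16.6, -20.6), G = C − 4.2·n = (9.33, -24.7). Then cos ∠GVC = VG·VC / (|VG||VC|), giving 9.14°.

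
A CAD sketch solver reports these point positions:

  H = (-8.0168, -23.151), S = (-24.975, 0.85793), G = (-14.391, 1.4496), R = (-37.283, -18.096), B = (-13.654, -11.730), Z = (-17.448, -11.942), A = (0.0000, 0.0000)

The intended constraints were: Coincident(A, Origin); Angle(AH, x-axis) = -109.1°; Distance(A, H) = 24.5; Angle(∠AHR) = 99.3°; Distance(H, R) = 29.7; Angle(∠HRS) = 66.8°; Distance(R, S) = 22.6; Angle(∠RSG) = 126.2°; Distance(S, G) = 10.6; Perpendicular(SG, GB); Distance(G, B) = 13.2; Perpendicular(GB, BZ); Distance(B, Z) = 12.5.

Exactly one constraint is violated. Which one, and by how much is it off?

Distance(B, Z) = 12.5 — off by 8.70.

A = (0.00, 0.00) ✓; AH at -109.1° ✓; |AH| = 24.50 ✓; ∠AHR = 99.30° ✓; |HR| = 29.70 ✓; ∠HRS = 66.80° ✓; |RS| = 22.60 ✓; ∠RSG = 126.2° ✓; |SG| = 10.60 ✓; ∠(SG, GB) = 90.00° ✓; |GB| = 13.20 ✓; ∠(GB, BZ) = 90.00° ✓; |BZ| = 3.800 ✗.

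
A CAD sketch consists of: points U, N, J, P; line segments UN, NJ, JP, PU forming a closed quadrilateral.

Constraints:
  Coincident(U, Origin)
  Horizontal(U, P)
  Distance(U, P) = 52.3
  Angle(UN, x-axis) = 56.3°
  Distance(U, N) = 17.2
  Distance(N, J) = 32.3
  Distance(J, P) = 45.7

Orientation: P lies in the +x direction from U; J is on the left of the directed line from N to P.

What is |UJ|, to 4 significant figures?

49.46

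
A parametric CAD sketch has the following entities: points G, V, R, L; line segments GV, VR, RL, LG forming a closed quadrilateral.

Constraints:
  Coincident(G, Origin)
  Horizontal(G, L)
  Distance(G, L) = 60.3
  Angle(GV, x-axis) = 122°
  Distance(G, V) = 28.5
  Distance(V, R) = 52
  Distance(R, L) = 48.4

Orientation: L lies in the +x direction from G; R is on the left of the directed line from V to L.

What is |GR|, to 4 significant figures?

53.19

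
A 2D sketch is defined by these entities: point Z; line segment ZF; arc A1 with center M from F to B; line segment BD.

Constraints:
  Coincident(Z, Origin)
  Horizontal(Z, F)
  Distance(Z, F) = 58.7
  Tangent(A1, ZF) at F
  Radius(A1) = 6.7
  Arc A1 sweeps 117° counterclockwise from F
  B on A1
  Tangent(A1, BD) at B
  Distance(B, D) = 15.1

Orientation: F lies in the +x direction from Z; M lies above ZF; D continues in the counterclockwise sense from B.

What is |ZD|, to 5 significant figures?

62.294

On A1, F sits at bearing -90° from M; a 117° counterclockwise sweep puts B at bearing 27°, so B = M + 6.7·(cos 27°, sin 27°) = (64.670, 9.7417). Since A1 is tangent to BD there, MB ⟂ BD, so BD runs along (−sin 27°, cos 27°); with |BD| = 15.1, D = (57.814, 23.196). Then |ZD| = |D − Z| = 62.294.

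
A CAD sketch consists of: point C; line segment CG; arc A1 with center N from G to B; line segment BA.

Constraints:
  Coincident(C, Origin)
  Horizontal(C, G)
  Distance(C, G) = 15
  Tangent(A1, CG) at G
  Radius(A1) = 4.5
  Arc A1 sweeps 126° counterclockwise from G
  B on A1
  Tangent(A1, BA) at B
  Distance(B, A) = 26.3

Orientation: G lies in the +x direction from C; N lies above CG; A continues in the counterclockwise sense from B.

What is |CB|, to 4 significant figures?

19.96

C is at the origin; CG is horizontal with |CG| = 15.0 and G on the +x side, so G = (15.00, 0.000). Tangency of A1 to CG means the radius NG is perpendicular to CG, so N = G + (0, 4.5) = (15.00, 4.500). On A1, G sits at bearing -90° from N; a 126° counterclockwise sweep puts B at bearing 36°, so B = N + 4.5·(cos 36°, sin 36°) = (18.64, 7.145). Then |CB| = |B − C| = 19.96.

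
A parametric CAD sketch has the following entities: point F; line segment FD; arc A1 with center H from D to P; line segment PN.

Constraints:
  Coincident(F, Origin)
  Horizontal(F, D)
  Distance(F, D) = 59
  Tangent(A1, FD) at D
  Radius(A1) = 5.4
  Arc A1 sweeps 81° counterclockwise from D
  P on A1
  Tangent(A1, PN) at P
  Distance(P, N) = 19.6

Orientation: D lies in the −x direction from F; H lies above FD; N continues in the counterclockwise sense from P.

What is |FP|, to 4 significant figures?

53.86

F is at the origin; F and D share the same y with |FD| = 59.0 and D on the −x side, so D = (-59.00, 0.000). The tangent condition forces HD to be normal to FD, so H = D + (0, 5.4) = (-59.00, 5.400). On A1, D sits at bearing -90° from H; an 81° counterclockwise sweep puts P at bearing -9°, so P = H + 5.4·(cos -9°, sin -9°) = (-53.67, 4.555). Then |FP| = |P − F| = 53.86.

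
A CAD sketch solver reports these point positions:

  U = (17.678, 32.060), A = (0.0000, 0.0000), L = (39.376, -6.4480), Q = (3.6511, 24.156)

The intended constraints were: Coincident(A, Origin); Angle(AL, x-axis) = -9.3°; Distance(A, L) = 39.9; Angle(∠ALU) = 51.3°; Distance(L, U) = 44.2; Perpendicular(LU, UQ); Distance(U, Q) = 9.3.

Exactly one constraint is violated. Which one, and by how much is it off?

Distance(U, Q) = 9.3 — off by 6.80.

A = (0.00, 0.00) ✓; AL at -9.300° ✓; |AL| = 39.90 ✓; ∠ALU = 51.30° ✓; |LU| = 44.20 ✓; ∠(LU, UQ) = 90.00° ✓; |UQ| = 16.10 ✗.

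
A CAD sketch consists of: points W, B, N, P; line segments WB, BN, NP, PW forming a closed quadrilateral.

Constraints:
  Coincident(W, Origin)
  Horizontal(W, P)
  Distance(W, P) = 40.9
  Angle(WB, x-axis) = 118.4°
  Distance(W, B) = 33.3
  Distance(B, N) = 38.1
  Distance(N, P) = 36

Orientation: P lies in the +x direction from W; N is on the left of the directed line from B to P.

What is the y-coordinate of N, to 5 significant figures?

30.782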